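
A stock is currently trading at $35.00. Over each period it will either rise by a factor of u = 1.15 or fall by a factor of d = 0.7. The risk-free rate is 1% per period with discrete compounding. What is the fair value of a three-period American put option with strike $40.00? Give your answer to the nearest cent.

$8.35

Risk-neutral probability p = (1 + 0.01 − 0.7)/(1.15 − 0.7) = 0.3100/0.4500 = 0.6889
Terminal stock prices: S_uuu = 53.23, S_uud = 32.4, S_udd = 19.72, S_ddd = 12
Terminal payoffs (K − S): max(-13.23, 0) = 0, max(7.599, 0) = 7.599, max(20.28, 0) = 20.28, max(28, 0) = 28
Node uu (S = 46.29): continuation = 1/1.01·[0.6889·0.0000 + 0.3111·7.5988] = 2.3406; exercise value = 0.0000 ≤ continuation, so V_uu = 2.3406
Node ud (S = 28.17): continuation = 1/1.01·[0.6889·7.5988 + 0.3111·20.2775] = 11.4290; exercise value = 11.8250 > continuation, so V_ud = 11.8250 (exercise)
Node dd (S = 17.15): continuation = 1/1.01·[0.6889·20.2775 + 0.3111·27.9950] = 22.4540; exercise value = 22.8500 > continuation, so V_dd = 22.8500 (exercise)
Node u (S = 40.25): continuation = 1/1.01·[0.6889·2.3406 + 0.3111·11.8250] = 5.2389; exercise value = 0.0000 ≤ continuation, so V_u = 5.2389
Node d (S = 24.5): continuation = 1/1.01·[0.6889·11.8250 + 0.3111·22.8500] = 15.1040; exercise value = 15.5000 > continuation, so V_d = 15.5000 (exercise)
Node 0 (S = 35): continuation = 1/1.01·[0.6889·5.2389 + 0.3111·15.5000] = 8.3478; exercise value = 5.0000 ≤ continuation, so V_0 = 8.3478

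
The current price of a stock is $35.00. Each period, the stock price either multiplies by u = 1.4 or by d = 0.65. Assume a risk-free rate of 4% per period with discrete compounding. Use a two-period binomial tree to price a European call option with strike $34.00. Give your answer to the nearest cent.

$8.65

Risk-neutral probability p = (1 + 0.04 − 0.65)/(1.4 − 0.65) = 0.3900/0.7500 = 0.5200
Terminal stock prices: S_uu = 68.6, S_ud = 31.85, S_dd = 14.79
Terminal payoffs (S − K): max(34.6, 0) = 34.6, max(-2.15, 0) = 0, max(-19.21, 0) = 0
Node u (S = 49): V_u = 1/1.04·[0.5200·34.6000 + 0.4800·0.0000] = 17.3000
Node d (S = 22.75): V_d = 1/1.04·[0.5200·0.0000 + 0.4800·0.0000] = 0.0000
Node 0 (S = 35): V_0 = 1/1.04·[0.5200·17.3000 + 0.4800·0.0000] = 8.6500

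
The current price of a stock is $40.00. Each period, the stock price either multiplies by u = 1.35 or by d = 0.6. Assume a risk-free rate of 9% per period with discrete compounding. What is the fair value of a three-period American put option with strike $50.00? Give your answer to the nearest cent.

$12.34

Risk-neutral probability p = (1 + 0.09 − 0.6)/(1.35 − 0.6) = 0.4900/0.7500 = 0.6533
Terminal stock prices: S_uuu = 98.42, S_uud = 43.74, S_udd = 19.44, S_ddd = 8.64
Terminal payoffs (K − S): max(-48.42, 0) = 0, max(6.26, 0) = 6.26, max(30.56, 0) = 30.56, max(41.36, 0) = 41.36
Node uu (S = 72.9): continuation = 1/1.09·[0.6533·0.0000 + 0.3467·6.2600] = 1.9909; exercise value = 0.0000 ≤ continuation, so V_uu = 1.9909
Node ud (S = 32.4): continuation = 1/1.09·[0.6533·6.2600 + 0.3467·30.5600] = 13.4716; exercise value = 17.6000 > continuation, so V_ud = 17.6000 (exercise)
Node dd (S = 14.4): continuation = 1/1.09·[0.6533·30.5600 + 0.3467·41.3600] = 31.4716; exercise value = 35.6000 > continuation, so V_dd = 35.6000 (exercise)
Node u (S = 54): continuation = 1/1.09·[0.6533·1.9909 + 0.3467·17.6000] = 6.7909; exercise value = 0.0000 ≤ continuation, so V_u = 6.7909
Node d (S = 24): continuation = 1/1.09·[0.6533·17.6000 + 0.3467·35.6000] = 21.8716; exercise value = 26.0000 > continuation, so V_d = 26.0000 (exercise)
Node 0 (S = 40): continuation = 1/1.09·[0.6533·6.7909 + 0.3467·26.0000] = 12.3395; exercise value = 10.0000 ≤ continuation, so V_0 = 12.3395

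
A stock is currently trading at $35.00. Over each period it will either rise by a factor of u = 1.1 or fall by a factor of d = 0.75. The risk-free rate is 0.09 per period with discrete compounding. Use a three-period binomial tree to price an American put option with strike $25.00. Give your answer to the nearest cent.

Risk-neutral probability p = (1 + 0.09 − 0.75)/(1.1 − 0.75) = 0.3400/0.3500 = 0.9714
Terminal stock prices: S_uuu = 46.59, S_uud = 31.76, S_udd = 21.66, S_ddd = 14.77
Terminal payoffs (K − S): max(-21.59, 0) = 0, max(-6.763, 0) = 0, max(3.344, 0) = 3.344, max(10.23, 0) = 10.23
Node uu (S = 42.35): continuation = 1/1.09·[0.9714·0.0000 + 0.0286·0.0000] = 0.0000; exercise value = 0.0000 ≤ continuation, so V_uu = 0.0000
Node ud (S = 28.88): continuation = 1/1.09·[0.9714·0.0000 + 0.0286·3.3438] = 0.0876; exercise value = 0.0000 ≤ continuation, so V_ud = 0.0876
Node dd (S = 19.69): continuation = 1/1.09·[0.9714·3.3438 + 0.0286·10.2344] = 3.2483; exercise value = 5.3125 > continuation, so V_dd = 5.3125 (exercise)
Node u (S = 38.5): continuation = 1/1.09·[0.9714·0.0000 + 0.0286·0.0876] = 0.0023; exercise value = 0.0000 ≤ continuation, so V_u = 0.0023
Node d (S = 26.25): continuation = 1/1.09·[0.9714·0.0876 + 0.0286·5.3125] = 0.2174; exercise value = 0.0000 ≤ continuation, so V_d = 0.2174
Node 0 (S = 35): continuation = 1/1.09·[0.9714·0.0023 + 0.0286·0.2174] = 0.0077; exercise value = 0.0000 ≤ continuation, so V_0 = 0.0077

$0.01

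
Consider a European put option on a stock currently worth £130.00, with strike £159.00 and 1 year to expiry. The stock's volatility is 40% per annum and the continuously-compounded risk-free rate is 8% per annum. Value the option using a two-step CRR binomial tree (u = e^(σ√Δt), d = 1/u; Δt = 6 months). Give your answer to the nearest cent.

CRR parameters: u = e^(σ√Δt) = e^(0.4·√0.5) = 1.3269, d = 1/u = 0.7536
Per-period rate: rΔt = 0.08·0.5 = 0.04, so R = e^0.04 = 1.0408
Risk-neutral probability p = (e^0.04 − 0.7536)/(1.3269 − 0.7536) = 0.2872/0.5733 = 0.5009
Terminal stock prices: S_uu = 228.9, S_ud = 130, S_dd = 73.84
Terminal payoffs (K − S): max(-69.89, 0) = 0, max(29, 0) = 29, max(85.16, 0) = 85.16
Node u (S = 172.5): V_u = e^(−0.04)·[0.5009·0.0000 + 0.4991·29.0000] = 13.9050
Node d (S = 97.97): V_d = e^(−0.04)·[0.5009·29.0000 + 0.4991·85.1638] = 54.7925
Node 0 (S = 130): V_0 = e^(−0.04)·[0.5009·13.9050 + 0.4991·54.7925] = 32.9647

£32.96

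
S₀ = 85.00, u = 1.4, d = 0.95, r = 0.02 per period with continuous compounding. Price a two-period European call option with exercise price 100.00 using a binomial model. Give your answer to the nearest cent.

Risk-neutral probability p = (e^0.02 − 0.95)/(1.4 − 0.95) = 0.0702/0.4500 = 0.1560
Terminal stock prices: S_uu = 166.6, S_ud = 113, S_dd = 76.71
Terminal payoffs (S − K): max(66.6, 0) = 66.6, max(13.05, 0) = 13.05, max(-23.29, 0) = 0
Node u (S = 119): V_u = e^(−0.02)·[0.1560·66.6000 + 0.8440·13.0500] = 20.9801
Node d (S = 80.75): V_d = e^(−0.02)·[0.1560·13.0500 + 0.8440·0.0000] = 1.9955
Node 0 (S = 85): V_0 = e^(−0.02)·[0.1560·20.9801 + 0.8440·1.9955] = 4.8590

4.86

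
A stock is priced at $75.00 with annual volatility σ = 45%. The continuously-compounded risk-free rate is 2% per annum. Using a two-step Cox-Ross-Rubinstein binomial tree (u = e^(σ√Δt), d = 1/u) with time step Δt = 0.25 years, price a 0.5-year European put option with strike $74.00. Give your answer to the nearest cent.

CRR parameters: u = e^(σ√Δt) = e^(0.45·√0.25) = 1.2523, d = 1/u = 0.7985
Per-period rate: rΔt = 0.02·0.25 = 0.005, so R = e^0.005 = 1.0050
Risk-neutral probability p = (e^0.005 − 0.7985)/(1.2523 − 0.7985) = 0.2065/0.4538 = 0.4550
Terminal stock prices: S_uu = 117.6, S_ud = 75, S_dd = 47.82
Terminal payoffs (K − S): max(-43.62, 0) = 0, max(-1, 0) = 0, max(26.18, 0) = 26.18
Node u (S = 93.92): V_u = e^(−0.005)·[0.4550·0.0000 + 0.5450·0.0000] = 0.0000
Node d (S = 59.89): V_d = e^(−0.005)·[0.4550·0.0000 + 0.5450·26.1779] = 14.1950
Node 0 (S = 75): V_0 = e^(−0.005)·[0.4550·0.0000 + 0.5450·14.1950] = 7.6972

$7.70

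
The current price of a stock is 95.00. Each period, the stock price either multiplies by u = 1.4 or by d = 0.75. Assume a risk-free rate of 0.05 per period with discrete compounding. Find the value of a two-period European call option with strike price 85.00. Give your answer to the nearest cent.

Risk-neutral probability p = (1 + 0.05 − 0.75)/(1.4 − 0.75) = 0.3000/0.6500 = 0.4615
Terminal stock prices: S_uu = 186.2, S_ud = 99.75, S_dd = 53.44
Terminal payoffs (S − K): max(101.2, 0) = 101.2, max(14.75, 0) = 14.75, max(-31.56, 0) = 0
Node u (S = 133): V_u = 1/1.05·[0.4615·101.2000 + 0.5385·14.7500] = 52.0476
Node d (S = 71.25): V_d = 1/1.05·[0.4615·14.7500 + 0.5385·0.0000] = 6.4835
Node 0 (S = 95): V_0 = 1/1.05·[0.4615·52.0476 + 0.5385·6.4835] = 26.2030

26.20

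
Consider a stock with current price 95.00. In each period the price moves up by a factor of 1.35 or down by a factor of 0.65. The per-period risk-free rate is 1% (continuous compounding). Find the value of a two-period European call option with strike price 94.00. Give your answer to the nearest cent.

Risk-neutral probability p = (e^0.01 − 0.65)/(1.35 − 0.65) = 0.3601/0.7000 = 0.5144
Terminal stock prices: S_uu = 173.1, S_ud = 83.36, S_dd = 40.14
Terminal payoffs (S − K): max(79.14, 0) = 79.14, max(-10.64, 0) = 0, max(-53.86, 0) = 0
Node u (S = 128.2): V_u = e^(−0.01)·[0.5144·79.1375 + 0.4856·0.0000] = 40.2999
Node d (S = 61.75): V_d = e^(−0.01)·[0.5144·0.0000 + 0.4856·0.0000] = 0.0000
Node 0 (S = 95): V_0 = e^(−0.01)·[0.5144·40.2999 + 0.4856·0.0000] = 20.5223

20.52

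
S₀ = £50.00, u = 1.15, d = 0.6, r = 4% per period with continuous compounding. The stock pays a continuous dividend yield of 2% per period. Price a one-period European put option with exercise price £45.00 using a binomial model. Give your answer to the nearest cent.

£3.40

Per-period risk-free factor R = e^0.04 = 1.0408; dividend-adjusted growth = e^(0.04−0.02) = 1.0202.
Risk-neutral probability p = (1.0202 − 0.6)/(1.15 − 0.6) = 0.4202/0.5500 = 0.7640
Terminal stock prices: S_u = 57.5, S_d = 30
Terminal payoffs (K − S): max(-12.5, 0) = 0, max(15, 0) = 15
Node 0 (S = 50): V_0 = e^(−0.04)·[0.7640·0.0000 + 0.2360·15.0000] = 3.4012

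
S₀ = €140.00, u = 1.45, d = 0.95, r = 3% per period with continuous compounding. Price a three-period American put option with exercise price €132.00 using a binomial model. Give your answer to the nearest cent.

Risk-neutral probability p = (e^0.03 − 0.95)/(1.45 − 0.95) = 0.0805/0.5000 = 0.1609
Terminal stock prices: S_uuu = 426.8, S_uud = 279.6, S_udd = 183.2, S_ddd = 120
Terminal payoffs (K − S): max(-294.8, 0) = 0, max(-147.6, 0) = 0, max(-51.21, 0) = 0, max(11.97, 0) = 11.97
Node uu (S = 294.4): continuation = e^(−0.03)·[0.1609·0.0000 + 0.8391·0.0000] = 0.0000; exercise value = 0.0000 ≤ continuation, so V_uu = 0.0000
Node ud (S = 192.8): continuation = e^(−0.03)·[0.1609·0.0000 + 0.8391·0.0000] = 0.0000; exercise value = 0.0000 ≤ continuation, so V_ud = 0.0000
Node dd (S = 126.3): continuation = e^(−0.03)·[0.1609·0.0000 + 0.8391·11.9675] = 9.7450; exercise value = 5.6500 ≤ continuation, so V_dd = 9.7450
Node u (S = 203): continuation = e^(−0.03)·[0.1609·0.0000 + 0.8391·0.0000] = 0.0000; exercise value = 0.0000 ≤ continuation, so V_u = 0.0000
Node d (S = 133): continuation = e^(−0.03)·[0.1609·0.0000 + 0.8391·9.7450] = 7.9353; exercise value = 0.0000 ≤ continuation, so V_d = 7.9353
Node 0 (S = 140): continuation = e^(−0.03)·[0.1609·0.0000 + 0.8391·7.9353] = 6.4617; exercise value = 0.0000 ≤ continuation, so V_0 = 6.4617

€6.46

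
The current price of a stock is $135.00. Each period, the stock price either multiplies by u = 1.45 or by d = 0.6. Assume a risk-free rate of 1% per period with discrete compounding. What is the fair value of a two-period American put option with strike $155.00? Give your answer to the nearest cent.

Risk-neutral probability p = (1 + 0.01 − 0.6)/(1.45 − 0.6) = 0.4100/0.8500 = 0.4824
Terminal stock prices: S_uu = 283.8, S_ud = 117.4, S_dd = 48.6
Terminal payoffs (K − S): max(-128.8, 0) = 0, max(37.55, 0) = 37.55, max(106.4, 0) = 106.4
Node u (S = 195.8): continuation = 1/1.01·[0.4824·0.0000 + 0.5176·37.5500] = 19.2452; exercise value = 0.0000 ≤ continuation, so V_u = 19.2452
Node d (S = 81): continuation = 1/1.01·[0.4824·37.5500 + 0.5176·106.4000] = 72.4653; exercise value = 74.0000 > continuation, so V_d = 74.0000 (exercise)
Node 0 (S = 135): continuation = 1/1.01·[0.4824·19.2452 + 0.5176·74.0000] = 47.1177; exercise value = 20.0000 ≤ continuation, so V_0 = 47.1177

$47.12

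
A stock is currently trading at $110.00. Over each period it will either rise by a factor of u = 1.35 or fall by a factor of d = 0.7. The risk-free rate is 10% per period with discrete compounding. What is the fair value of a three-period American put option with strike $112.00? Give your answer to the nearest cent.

Risk-neutral probability p = (1 + 0.1 − 0.7)/(1.35 − 0.7) = 0.4000/0.6500 = 0.6154
Terminal stock prices: S_uuu = 270.6, S_uud = 140.3, S_udd = 72.76, S_ddd = 37.73
Terminal payoffs (K − S): max(-158.6, 0) = 0, max(-28.33, 0) = 0, max(39.24, 0) = 39.24, max(74.27, 0) = 74.27
Node uu (S = 200.5): continuation = 1/1.1·[0.6154·0.0000 + 0.3846·0.0000] = 0.0000; exercise value = 0.0000 ≤ continuation, so V_uu = 0.0000
Node ud (S = 103.9): continuation = 1/1.1·[0.6154·0.0000 + 0.3846·39.2350] = 13.7185; exercise value = 8.0500 ≤ continuation, so V_ud = 13.7185
Node dd (S = 53.9): continuation = 1/1.1·[0.6154·39.2350 + 0.3846·74.2700] = 47.9182; exercise value = 58.1000 > continuation, so V_dd = 58.1000 (exercise)
Node u (S = 148.5): continuation = 1/1.1·[0.6154·0.0000 + 0.3846·13.7185] = 4.7967; exercise value = 0.0000 ≤ continuation, so V_u = 4.7967
Node d (S = 77): continuation = 1/1.1·[0.6154·13.7185 + 0.3846·58.1000] = 27.9894; exercise value = 35.0000 > continuation, so V_d = 35.0000 (exercise)
Node 0 (S = 110): continuation = 1/1.1·[0.6154·4.7967 + 0.3846·35.0000] = 14.9212; exercise value = 2.0000 ≤ continuation, so V_0 = 14.9212

$14.92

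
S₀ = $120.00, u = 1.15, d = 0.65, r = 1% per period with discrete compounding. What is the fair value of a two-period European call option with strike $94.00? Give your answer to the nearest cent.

$32.88

Risk-neutral probability p = (1 + 0.01 − 0.65)/(1.15 − 0.65) = 0.3600/0.5000 = 0.7200
Terminal stock prices: S_uu = 158.7, S_ud = 89.7, S_dd = 50.7
Terminal payoffs (S − K): max(64.7, 0) = 64.7, max(-4.3, 0) = 0, max(-43.3, 0) = 0
Node u (S = 138): V_u = 1/1.01·[0.7200·64.7000 + 0.2800·0.0000] = 46.1228
Node d (S = 78): V_d = 1/1.01·[0.7200·0.0000 + 0.2800·0.0000] = 0.0000
Node 0 (S = 120): V_0 = 1/1.01·[0.7200·46.1228 + 0.2800·0.0000] = 32.8796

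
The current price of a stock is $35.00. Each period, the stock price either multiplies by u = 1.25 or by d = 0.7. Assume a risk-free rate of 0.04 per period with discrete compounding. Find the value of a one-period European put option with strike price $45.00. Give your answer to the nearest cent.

Risk-neutral probability p = (1 + 0.04 − 0.7)/(1.25 − 0.7) = 0.3400/0.5500 = 0.6182
Terminal stock prices: S_u = 43.75, S_d = 24.5
Terminal payoffs (K − S): max(1.25, 0) = 1.25, max(20.5, 0) = 20.5
Node 0 (S = 35): V_0 = 1/1.04·[0.6182·1.2500 + 0.3818·20.5000] = 8.2692

$8.27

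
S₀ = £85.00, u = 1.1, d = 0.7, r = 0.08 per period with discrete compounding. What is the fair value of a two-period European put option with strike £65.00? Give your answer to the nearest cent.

£0.05

Risk-neutral probability p = (1 + 0.08 − 0.7)/(1.1 − 0.7) = 0.3800/0.4000 = 0.9500
Terminal stock prices: S_uu = 102.9, S_ud = 65.45, S_dd = 41.65
Terminal payoffs (K − S): max(-37.85, 0) = 0, max(-0.45, 0) = 0, max(23.35, 0) = 23.35
Node u (S = 93.5): V_u = 1/1.08·[0.9500·0.0000 + 0.0500·0.0000] = 0.0000
Node d (S = 59.5): V_d = 1/1.08·[0.9500·0.0000 + 0.0500·23.3500] = 1.0810
Node 0 (S = 85): V_0 = 1/1.08·[0.9500·0.0000 + 0.0500·1.0810] = 0.0500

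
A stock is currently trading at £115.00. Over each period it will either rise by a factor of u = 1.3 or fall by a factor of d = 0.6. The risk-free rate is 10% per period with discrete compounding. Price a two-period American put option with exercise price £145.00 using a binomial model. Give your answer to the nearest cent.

£30.00

Risk-neutral probability p = (1 + 0.1 − 0.6)/(1.3 − 0.6) = 0.5000/0.7000 = 0.7143
Terminal stock prices: S_uu = 194.4, S_ud = 89.7, S_dd = 41.4
Terminal payoffs (K − S): max(-49.35, 0) = 0, max(55.3, 0) = 55.3, max(103.6, 0) = 103.6
Node u (S = 149.5): continuation = 1/1.1·[0.7143·0.0000 + 0.2857·55.3000] = 14.3636; exercise value = 0.0000 ≤ continuation, so V_u = 14.3636
Node d (S = 69): continuation = 1/1.1·[0.7143·55.3000 + 0.2857·103.6000] = 62.8182; exercise value = 76.0000 > continuation, so V_d = 76.0000 (exercise)
Node 0 (S = 115): continuation = 1/1.1·[0.7143·14.3636 + 0.2857·76.0000] = 29.0673; exercise value = 30.0000 > continuation, so V_0 = 30.0000 (exercise)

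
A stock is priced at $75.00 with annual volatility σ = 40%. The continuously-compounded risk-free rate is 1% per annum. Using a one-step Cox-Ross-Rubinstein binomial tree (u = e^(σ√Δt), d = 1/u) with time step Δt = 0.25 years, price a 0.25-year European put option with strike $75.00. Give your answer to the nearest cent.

CRR parameters: u = e^(σ√Δt) = e^(0.4·√0.25) = 1.2214, d = 1/u = 0.8187
Per-period rate: rΔt = 0.01·0.25 = 0.0025, so R = e^0.0025 = 1.0025
Risk-neutral probability p = (e^0.0025 − 0.8187)/(1.2214 − 0.8187) = 0.1838/0.4027 = 0.4564
Terminal stock prices: S_u = 91.61, S_d = 61.4
Terminal payoffs (K − S): max(-16.61, 0) = 0, max(13.6, 0) = 13.6
Node 0 (S = 75): V_0 = e^(−0.0025)·[0.4564·0.0000 + 0.5436·13.5952] = 7.3721

$7.37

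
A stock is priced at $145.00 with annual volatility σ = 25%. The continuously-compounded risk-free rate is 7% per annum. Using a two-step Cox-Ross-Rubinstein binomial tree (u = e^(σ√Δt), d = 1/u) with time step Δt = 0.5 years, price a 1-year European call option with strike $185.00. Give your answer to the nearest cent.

$6.20

CRR parameters: u = e^(σ√Δt) = e^(0.25·√0.5) = 1.1934, d = 1/u = 0.8380
Per-period rate: rΔt = 0.07·0.5 = 0.035, so R = e^0.035 = 1.0356
Risk-neutral probability p = (e^0.035 − 0.8380)/(1.1934 − 0.8380) = 0.1977/0.3554 = 0.5561
Terminal stock prices: S_uu = 206.5, S_ud = 145, S_dd = 101.8
Terminal payoffs (S − K): max(21.5, 0) = 21.5, max(-40, 0) = 0, max(-83.18, 0) = 0
Node u (S = 173): V_u = e^(−0.035)·[0.5561·21.4973 + 0.4439·0.0000] = 11.5444
Node d (S = 121.5): V_d = e^(−0.035)·[0.5561·0.0000 + 0.4439·0.0000] = 0.0000
Node 0 (S = 145): V_0 = e^(−0.035)·[0.5561·11.5444 + 0.4439·0.0000] = 6.1995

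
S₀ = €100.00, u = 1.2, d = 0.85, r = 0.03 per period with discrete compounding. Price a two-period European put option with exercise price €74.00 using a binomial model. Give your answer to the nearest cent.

€0.39

Risk-neutral probability p = (1 + 0.03 − 0.85)/(1.2 − 0.85) = 0.1800/0.3500 = 0.5143
Terminal stock prices: S_uu = 144, S_ud = 102, S_dd = 72.25
Terminal payoffs (K − S): max(-70, 0) = 0, max(-28, 0) = 0, max(1.75, 0) = 1.75
Node u (S = 120): V_u = 1/1.03·[0.5143·0.0000 + 0.4857·0.0000] = 0.0000
Node d (S = 85): V_d = 1/1.03·[0.5143·0.0000 + 0.4857·1.7500] = 0.8252
Node 0 (S = 100): V_0 = 1/1.03·[0.5143·0.0000 + 0.4857·0.8252] = 0.3892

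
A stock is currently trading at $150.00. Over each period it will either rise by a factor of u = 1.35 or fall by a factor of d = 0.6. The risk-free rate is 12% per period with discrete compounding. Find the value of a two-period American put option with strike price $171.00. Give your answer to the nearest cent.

Risk-neutral probability p = (1 + 0.12 − 0.6)/(1.35 − 0.6) = 0.5200/0.7500 = 0.6933
Terminal stock prices: S_uu = 273.4, S_ud = 121.5, S_dd = 54
Terminal payoffs (K − S): max(-102.4, 0) = 0, max(49.5, 0) = 49.5, max(117, 0) = 117
Node u (S = 202.5): continuation = 1/1.12·[0.6933·0.0000 + 0.3067·49.5000] = 13.5536; exercise value = 0.0000 ≤ continuation, so V_u = 13.5536
Node d (S = 90): continuation = 1/1.12·[0.6933·49.5000 + 0.3067·117.0000] = 62.6786; exercise value = 81.0000 > continuation, so V_d = 81.0000 (exercise)
Node 0 (S = 150): continuation = 1/1.12·[0.6933·13.5536 + 0.3067·81.0000] = 30.5689; exercise value = 21.0000 ≤ continuation, so V_0 = 30.5689

$30.57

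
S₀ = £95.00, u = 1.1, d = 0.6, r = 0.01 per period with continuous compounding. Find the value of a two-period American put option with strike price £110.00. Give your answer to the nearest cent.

Risk-neutral probability p = (e^0.01 − 0.6)/(1.1 − 0.6) = 0.4101/0.5000 = 0.8201
Terminal stock prices: S_uu = 115, S_ud = 62.7, S_dd = 34.2
Terminal payoffs (K − S): max(-4.95, 0) = 0, max(47.3, 0) = 47.3, max(75.8, 0) = 75.8
Node u (S = 104.5): continuation = e^(−0.01)·[0.8201·0.0000 + 0.1799·47.3000] = 8.4246; exercise value = 5.5000 ≤ continuation, so V_u = 8.4246
Node d (S = 57): continuation = e^(−0.01)·[0.8201·47.3000 + 0.1799·75.8000] = 51.9055; exercise value = 53.0000 > continuation, so V_d = 53.0000 (exercise)
Node 0 (S = 95): continuation = e^(−0.01)·[0.8201·8.4246 + 0.1799·53.0000] = 16.2801; exercise value = 15.0000 ≤ continuation, so V_0 = 16.2801

£16.28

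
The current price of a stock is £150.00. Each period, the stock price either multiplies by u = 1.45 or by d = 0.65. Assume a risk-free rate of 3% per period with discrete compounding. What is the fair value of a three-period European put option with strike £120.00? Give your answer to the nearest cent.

Risk-neutral probability p = (1 + 0.03 − 0.65)/(1.45 − 0.65) = 0.3800/0.8000 = 0.4750
Terminal stock prices: S_uuu = 457.3, S_uud = 205, S_udd = 91.89, S_ddd = 41.19
Terminal payoffs (K − S): max(-337.3, 0) = 0, max(-84.99, 0) = 0, max(28.11, 0) = 28.11, max(78.81, 0) = 78.81
Node uu (S = 315.4): V_uu = 1/1.03·[0.4750·0.0000 + 0.5250·0.0000] = 0.0000
Node ud (S = 141.4): V_ud = 1/1.03·[0.4750·0.0000 + 0.5250·28.1062] = 14.3260
Node dd (S = 63.38): V_dd = 1/1.03·[0.4750·28.1062 + 0.5250·78.8063] = 53.1299
Node u (S = 217.5): V_u = 1/1.03·[0.4750·0.0000 + 0.5250·14.3260] = 7.3021
Node d (S = 97.5): V_d = 1/1.03·[0.4750·14.3260 + 0.5250·53.1299] = 33.6874
Node 0 (S = 150): V_0 = 1/1.03·[0.4750·7.3021 + 0.5250·33.6874] = 20.5382

£20.54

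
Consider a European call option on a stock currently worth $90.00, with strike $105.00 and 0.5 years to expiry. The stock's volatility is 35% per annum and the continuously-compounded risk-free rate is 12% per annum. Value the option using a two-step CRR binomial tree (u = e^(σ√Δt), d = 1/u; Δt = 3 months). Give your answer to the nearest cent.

$6.31

CRR parameters: u = e^(σ√Δt) = e^(0.35·√0.25) = 1.1912, d = 1/u = 0.8395
Per-period rate: rΔt = 0.12·0.25 = 0.03, so R = e^0.03 = 1.0305
Risk-neutral probability p = (e^0.03 − 0.8395)/(1.1912 − 0.8395) = 0.1910/0.3518 = 0.5429
Terminal stock prices: S_uu = 127.7, S_ud = 90, S_dd = 63.42
Terminal payoffs (S − K): max(22.72, 0) = 22.72, max(-15, 0) = 0, max(-41.58, 0) = 0
Node u (S = 107.2): V_u = e^(−0.03)·[0.5429·22.7161 + 0.4571·0.0000] = 11.9688
Node d (S = 75.55): V_d = e^(−0.03)·[0.5429·0.0000 + 0.4571·0.0000] = 0.0000
Node 0 (S = 90): V_0 = e^(−0.03)·[0.5429·11.9688 + 0.4571·0.0000] = 6.3062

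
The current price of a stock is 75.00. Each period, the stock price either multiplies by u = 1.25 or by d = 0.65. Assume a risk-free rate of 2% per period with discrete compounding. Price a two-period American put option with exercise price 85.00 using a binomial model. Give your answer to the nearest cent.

Risk-neutral probability p = (1 + 0.02 − 0.65)/(1.25 − 0.65) = 0.3700/0.6000 = 0.6167
Terminal stock prices: S_uu = 117.2, S_ud = 60.94, S_dd = 31.69
Terminal payoffs (K − S): max(-32.19, 0) = 0, max(24.06, 0) = 24.06, max(53.31, 0) = 53.31
Node u (S = 93.75): continuation = 1/1.02·[0.6167·0.0000 + 0.3833·24.0625] = 9.0431; exercise value = 0.0000 ≤ continuation, so V_u = 9.0431
Node d (S = 48.75): continuation = 1/1.02·[0.6167·24.0625 + 0.3833·53.3125] = 34.5833; exercise value = 36.2500 > continuation, so V_d = 36.2500 (exercise)
Node 0 (S = 75): continuation = 1/1.02·[0.6167·9.0431 + 0.3833·36.2500] = 19.0906; exercise value = 10.0000 ≤ continuation, so V_0 = 19.0906

19.09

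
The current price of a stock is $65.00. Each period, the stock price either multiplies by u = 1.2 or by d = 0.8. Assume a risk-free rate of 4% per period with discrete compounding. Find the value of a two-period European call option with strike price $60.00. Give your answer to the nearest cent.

Risk-neutral probability p = (1 + 0.04 − 0.8)/(1.2 − 0.8) = 0.2400/0.4000 = 0.6000
Terminal stock prices: S_uu = 93.6, S_ud = 62.4, S_dd = 41.6
Terminal payoffs (S − K): max(33.6, 0) = 33.6, max(2.4, 0) = 2.4, max(-18.4, 0) = 0
Node u (S = 78): V_u = 1/1.04·[0.6000·33.6000 + 0.4000·2.4000] = 20.3077
Node d (S = 52): V_d = 1/1.04·[0.6000·2.4000 + 0.4000·0.0000] = 1.3846
Node 0 (S = 65): V_0 = 1/1.04·[0.6000·20.3077 + 0.4000·1.3846] = 12.2485

$12.25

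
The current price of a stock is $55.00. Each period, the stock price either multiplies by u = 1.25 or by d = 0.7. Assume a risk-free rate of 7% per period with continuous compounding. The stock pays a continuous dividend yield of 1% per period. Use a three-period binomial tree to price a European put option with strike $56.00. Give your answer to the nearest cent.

Per-period risk-free factor R = e^0.07 = 1.0725; dividend-adjusted growth = e^(0.07−0.01) = 1.0618.
Risk-neutral probability p = (1.0618 − 0.7)/(1.25 − 0.7) = 0.3618/0.5500 = 0.6579
Terminal stock prices: S_uuu = 107.4, S_uud = 60.16, S_udd = 33.69, S_ddd = 18.86
Terminal payoffs (K − S): max(-51.42, 0) = 0, max(-4.156, 0) = 0, max(22.31, 0) = 22.31, max(37.14, 0) = 37.14
Node uu (S = 85.94): V_uu = e^(−0.07)·[0.6579·0.0000 + 0.3421·0.0000] = 0.0000
Node ud (S = 48.12): V_ud = e^(−0.07)·[0.6579·0.0000 + 0.3421·22.3125] = 7.1174
Node dd (S = 26.95): V_dd = e^(−0.07)·[0.6579·22.3125 + 0.3421·37.1350] = 25.5322
Node u (S = 68.75): V_u = e^(−0.07)·[0.6579·0.0000 + 0.3421·7.1174] = 2.2703
Node d (S = 38.5): V_d = e^(−0.07)·[0.6579·7.1174 + 0.3421·25.5322] = 12.5103
Node 0 (S = 55): V_0 = e^(−0.07)·[0.6579·2.2703 + 0.3421·12.5103] = 5.3833

$5.38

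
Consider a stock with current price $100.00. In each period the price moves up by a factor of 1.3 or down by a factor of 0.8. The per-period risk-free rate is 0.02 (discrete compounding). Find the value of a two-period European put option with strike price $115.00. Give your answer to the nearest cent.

Risk-neutral probability p = (1 + 0.02 − 0.8)/(1.3 − 0.8) = 0.2200/0.5000 = 0.4400
Terminal stock prices: S_uu = 169, S_ud = 104, S_dd = 64
Terminal payoffs (K − S): max(-54, 0) = 0, max(11, 0) = 11, max(51, 0) = 51
Node u (S = 130): V_u = 1/1.02·[0.4400·0.0000 + 0.5600·11.0000] = 6.0392
Node d (S = 80): V_d = 1/1.02·[0.4400·11.0000 + 0.5600·51.0000] = 32.7451
Node 0 (S = 100): V_0 = 1/1.02·[0.4400·6.0392 + 0.5600·32.7451] = 20.5829

$20.58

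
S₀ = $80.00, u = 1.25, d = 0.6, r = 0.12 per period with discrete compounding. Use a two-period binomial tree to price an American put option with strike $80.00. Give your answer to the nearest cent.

$8.27

Risk-neutral probability p = (1 + 0.12 − 0.6)/(1.25 − 0.6) = 0.5200/0.6500 = 0.8000
Terminal stock prices: S_uu = 125, S_ud = 60, S_dd = 28.8
Terminal payoffs (K − S): max(-45, 0) = 0, max(20, 0) = 20, max(51.2, 0) = 51.2
Node u (S = 100): continuation = 1/1.12·[0.8000·0.0000 + 0.2000·20.0000] = 3.5714; exercise value = 0.0000 ≤ continuation, so V_u = 3.5714
Node d (S = 48): continuation = 1/1.12·[0.8000·20.0000 + 0.2000·51.2000] = 23.4286; exercise value = 32.0000 > continuation, so V_d = 32.0000 (exercise)
Node 0 (S = 80): continuation = 1/1.12·[0.8000·3.5714 + 0.2000·32.0000] = 8.2653; exercise value = 0.0000 ≤ continuation, so V_0 = 8.2653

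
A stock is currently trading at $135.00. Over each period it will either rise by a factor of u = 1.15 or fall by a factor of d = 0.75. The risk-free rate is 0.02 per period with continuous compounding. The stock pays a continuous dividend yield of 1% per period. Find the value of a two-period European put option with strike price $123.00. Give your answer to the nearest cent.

Per-period risk-free factor R = e^0.02 = 1.0202; dividend-adjusted growth = e^(0.02−0.01) = 1.0101.
Risk-neutral probability p = (1.0101 − 0.75)/(1.15 − 0.75) = 0.2601/0.4000 = 0.6501
Terminal stock prices: S_uu = 178.5, S_ud = 116.4, S_dd = 75.94
Terminal payoffs (K − S): max(-55.54, 0) = 0, max(6.562, 0) = 6.562, max(47.06, 0) = 47.06
Node u (S = 155.2): V_u = e^(−0.02)·[0.6501·0.0000 + 0.3499·6.5625] = 2.2506
Node d (S = 101.2): V_d = e^(−0.02)·[0.6501·6.5625 + 0.3499·47.0625] = 20.3219
Node 0 (S = 135): V_0 = e^(−0.02)·[0.6501·2.2506 + 0.3499·20.3219] = 8.4035

$8.40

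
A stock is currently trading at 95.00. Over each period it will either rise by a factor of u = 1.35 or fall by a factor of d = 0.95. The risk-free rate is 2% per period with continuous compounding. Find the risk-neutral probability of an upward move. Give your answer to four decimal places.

Risk-neutral probability p = (e^0.02 − 0.95)/(1.35 − 0.95) = 0.0702/0.4000 = 0.1755

p = 0.1755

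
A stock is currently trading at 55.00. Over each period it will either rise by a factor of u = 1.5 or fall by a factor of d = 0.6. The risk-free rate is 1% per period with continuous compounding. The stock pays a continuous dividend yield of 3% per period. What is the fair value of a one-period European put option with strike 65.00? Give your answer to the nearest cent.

Per-period risk-free factor R = e^0.01 = 1.0101; dividend-adjusted growth = e^(0.01−0.03) = 0.9802.
Risk-neutral probability p = (0.9802 − 0.6)/(1.5 − 0.6) = 0.3802/0.9000 = 0.4224
Terminal stock prices: S_u = 82.5, S_d = 33
Terminal payoffs (K − S): max(-17.5, 0) = 0, max(32, 0) = 32
Node 0 (S = 55): V_0 = e^(−0.01)·[0.4224·0.0000 + 0.5776·32.0000] = 18.2979

18.30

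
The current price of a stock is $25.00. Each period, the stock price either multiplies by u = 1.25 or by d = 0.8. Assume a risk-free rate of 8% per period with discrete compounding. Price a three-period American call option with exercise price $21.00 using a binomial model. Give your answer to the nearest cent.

$8.89

Risk-neutral probability p = (1 + 0.08 − 0.8)/(1.25 − 0.8) = 0.2800/0.4500 = 0.6222
Terminal stock prices: S_uuu = 48.83, S_uud = 31.25, S_udd = 20, S_ddd = 12.8
Terminal payoffs (S − K): max(27.83, 0) = 27.83, max(10.25, 0) = 10.25, max(-1, 0) = 0, max(-8.2, 0) = 0
Node uu (S = 39.06): continuation = 1/1.08·[0.6222·27.8281 + 0.3778·10.2500] = 19.6181; exercise value = 18.0625 ≤ continuation, so V_uu = 19.6181
Node ud (S = 25): continuation = 1/1.08·[0.6222·10.2500 + 0.3778·0.0000] = 5.9053; exercise value = 4.0000 ≤ continuation, so V_ud = 5.9053
Node dd (S = 16): continuation = 1/1.08·[0.6222·0.0000 + 0.3778·0.0000] = 0.0000; exercise value = 0.0000 ≤ continuation, so V_dd = 0.0000
Node u (S = 31.25): continuation = 1/1.08·[0.6222·19.6181 + 0.3778·5.9053] = 13.3682; exercise value = 10.2500 ≤ continuation, so V_u = 13.3682
Node d (S = 20): continuation = 1/1.08·[0.6222·5.9053 + 0.3778·0.0000] = 3.4023; exercise value = 0.0000 ≤ continuation, so V_d = 3.4023
Node 0 (S = 25): continuation = 1/1.08·[0.6222·13.3682 + 0.3778·3.4023] = 8.8920; exercise value = 4.0000 ≤ continuation, so V_0 = 8.8920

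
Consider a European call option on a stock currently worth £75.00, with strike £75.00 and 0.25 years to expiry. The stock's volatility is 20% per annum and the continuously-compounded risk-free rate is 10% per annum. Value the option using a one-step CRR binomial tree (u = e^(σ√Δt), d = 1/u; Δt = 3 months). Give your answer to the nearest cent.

£4.63

CRR parameters: u = e^(σ√Δt) = e^(0.2·√0.25) = 1.1052, d = 1/u = 0.9048
Per-period rate: rΔt = 0.1·0.25 = 0.025, so R = e^0.025 = 1.0253
Risk-neutral probability p = (e^0.025 − 0.9048)/(1.1052 − 0.9048) = 0.1205/0.2003 = 0.6014
Terminal stock prices: S_u = 82.89, S_d = 67.86
Terminal payoffs (S − K): max(7.888, 0) = 7.888, max(-7.137, 0) = 0
Node 0 (S = 75): V_0 = e^(−0.025)·[0.6014·7.8878 + 0.3986·0.0000] = 4.6265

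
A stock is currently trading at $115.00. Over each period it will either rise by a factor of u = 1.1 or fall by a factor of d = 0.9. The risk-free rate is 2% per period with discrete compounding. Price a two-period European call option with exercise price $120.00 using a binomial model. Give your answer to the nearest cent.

Risk-neutral probability p = (1 + 0.02 − 0.9)/(1.1 − 0.9) = 0.1200/0.2000 = 0.6000
Terminal stock prices: S_uu = 139.2, S_ud = 113.9, S_dd = 93.15
Terminal payoffs (S − K): max(19.15, 0) = 19.15, max(-6.15, 0) = 0, max(-26.85, 0) = 0
Node u (S = 126.5): V_u = 1/1.02·[0.6000·19.1500 + 0.4000·0.0000] = 11.2647
Node d (S = 103.5): V_d = 1/1.02·[0.6000·0.0000 + 0.4000·0.0000] = 0.0000
Node 0 (S = 115): V_0 = 1/1.02·[0.6000·11.2647 + 0.4000·0.0000] = 6.6263

$6.63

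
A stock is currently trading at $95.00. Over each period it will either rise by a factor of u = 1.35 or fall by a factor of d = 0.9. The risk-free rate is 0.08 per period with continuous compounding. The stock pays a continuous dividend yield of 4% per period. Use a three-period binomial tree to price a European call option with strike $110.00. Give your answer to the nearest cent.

$10.26

Per-period risk-free factor R = e^0.08 = 1.0833; dividend-adjusted growth = e^(0.08−0.04) = 1.0408.
Risk-neutral probability p = (1.0408 − 0.9)/(1.35 − 0.9) = 0.1408/0.4500 = 0.3129
Terminal stock prices: S_uuu = 233.7, S_uud = 155.8, S_udd = 103.9, S_ddd = 69.26
Terminal payoffs (S − K): max(123.7, 0) = 123.7, max(45.82, 0) = 45.82, max(-6.117, 0) = 0, max(-40.74, 0) = 0
Node uu (S = 173.1): V_uu = e^(−0.08)·[0.3129·123.7356 + 0.6871·45.8238] = 64.8059
Node ud (S = 115.4): V_ud = e^(−0.08)·[0.3129·45.8238 + 0.6871·0.0000] = 13.2364
Node dd (S = 76.95): V_dd = e^(−0.08)·[0.3129·0.0000 + 0.6871·0.0000] = 0.0000
Node u (S = 128.2): V_u = e^(−0.08)·[0.3129·64.8059 + 0.6871·13.2364] = 27.1148
Node d (S = 85.5): V_d = e^(−0.08)·[0.3129·13.2364 + 0.6871·0.0000] = 3.8234
Node 0 (S = 95): V_0 = e^(−0.08)·[0.3129·27.1148 + 0.6871·3.8234] = 10.2573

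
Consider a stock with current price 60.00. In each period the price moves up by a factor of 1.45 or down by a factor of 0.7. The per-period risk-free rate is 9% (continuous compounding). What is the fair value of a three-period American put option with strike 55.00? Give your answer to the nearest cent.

Risk-neutral probability p = (e^0.09 − 0.7)/(1.45 − 0.7) = 0.3942/0.7500 = 0.5256
Terminal stock prices: S_uuu = 182.9, S_uud = 88.3, S_udd = 42.63, S_ddd = 20.58
Terminal payoffs (K − S): max(-127.9, 0) = 0, max(-33.3, 0) = 0, max(12.37, 0) = 12.37, max(34.42, 0) = 34.42
Node uu (S = 126.2): continuation = e^(−0.09)·[0.5256·0.0000 + 0.4744·0.0000] = 0.0000; exercise value = 0.0000 ≤ continuation, so V_uu = 0.0000
Node ud (S = 60.9): continuation = e^(−0.09)·[0.5256·0.0000 + 0.4744·12.3700] = 5.3636; exercise value = 0.0000 ≤ continuation, so V_ud = 5.3636
Node dd (S = 29.4): continuation = e^(−0.09)·[0.5256·12.3700 + 0.4744·34.4200] = 20.8662; exercise value = 25.6000 > continuation, so V_dd = 25.6000 (exercise)
Node u (S = 87): continuation = e^(−0.09)·[0.5256·0.0000 + 0.4744·5.3636] = 2.3257; exercise value = 0.0000 ≤ continuation, so V_u = 2.3257
Node d (S = 42): continuation = e^(−0.09)·[0.5256·5.3636 + 0.4744·25.6000] = 13.6765; exercise value = 13.0000 ≤ continuation, so V_d = 13.6765
Node 0 (S = 60): continuation = e^(−0.09)·[0.5256·2.3257 + 0.4744·13.6765] = 7.0472; exercise value = 0.0000 ≤ continuation, so V_0 = 7.0472

7.05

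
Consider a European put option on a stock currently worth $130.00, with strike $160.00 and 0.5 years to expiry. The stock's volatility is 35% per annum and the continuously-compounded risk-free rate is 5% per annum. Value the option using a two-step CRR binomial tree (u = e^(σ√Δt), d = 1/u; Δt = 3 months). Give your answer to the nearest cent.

CRR parameters: u = e^(σ√Δt) = e^(0.35·√0.25) = 1.1912, d = 1/u = 0.8395
Per-period rate: rΔt = 0.05·0.25 = 0.0125, so R = e^0.0125 = 1.0126
Risk-neutral probability p = (e^0.0125 − 0.8395)/(1.1912 − 0.8395) = 0.1731/0.3518 = 0.4921
Terminal stock prices: S_uu = 184.5, S_ud = 130, S_dd = 91.61
Terminal payoffs (K − S): max(-24.48, 0) = 0, max(30, 0) = 30, max(68.39, 0) = 68.39
Node u (S = 154.9): V_u = e^(−0.0125)·[0.4921·0.0000 + 0.5079·30.0000] = 15.0472
Node d (S = 109.1): V_d = e^(−0.0125)·[0.4921·30.0000 + 0.5079·68.3905] = 48.8830
Node 0 (S = 130): V_0 = e^(−0.0125)·[0.4921·15.0472 + 0.5079·48.8830] = 31.8315

$31.83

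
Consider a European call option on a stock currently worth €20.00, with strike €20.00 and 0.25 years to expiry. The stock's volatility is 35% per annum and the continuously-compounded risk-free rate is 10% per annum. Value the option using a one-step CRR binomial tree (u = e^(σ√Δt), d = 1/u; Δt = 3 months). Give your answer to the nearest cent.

€1.97

CRR parameters: u = e^(σ√Δt) = e^(0.35·√0.25) = 1.1912, d = 1/u = 0.8395
Per-period rate: rΔt = 0.1·0.25 = 0.025, so R = e^0.025 = 1.0253
Risk-neutral probability p = (e^0.025 − 0.8395)/(1.1912 − 0.8395) = 0.1859/0.3518 = 0.5283
Terminal stock prices: S_u = 23.82, S_d = 16.79
Terminal payoffs (S − K): max(3.825, 0) = 3.825, max(-3.211, 0) = 0
Node 0 (S = 20): V_0 = e^(−0.025)·[0.5283·3.8249 + 0.4717·0.0000] = 1.9709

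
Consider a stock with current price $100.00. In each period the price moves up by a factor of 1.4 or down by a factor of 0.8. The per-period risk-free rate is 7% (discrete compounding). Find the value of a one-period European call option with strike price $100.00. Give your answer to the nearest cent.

$16.82

Risk-neutral probability p = (1 + 0.07 − 0.8)/(1.4 − 0.8) = 0.2700/0.6000 = 0.4500
Terminal stock prices: S_u = 140, S_d = 80
Terminal payoffs (S − K): max(40, 0) = 40, max(-20, 0) = 0
Node 0 (S = 100): V_0 = 1/1.07·[0.4500·40.0000 + 0.5500·0.0000] = 16.8224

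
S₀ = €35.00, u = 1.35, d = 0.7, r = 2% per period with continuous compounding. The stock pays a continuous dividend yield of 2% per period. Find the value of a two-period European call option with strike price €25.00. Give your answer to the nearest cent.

Per-period risk-free factor R = e^0.02 = 1.0202; dividend-adjusted growth = e^(0.02−0.02) = 1.0000.
Risk-neutral probability p = (1.0000 − 0.7)/(1.35 − 0.7) = 0.3000/0.6500 = 0.4615
Terminal stock prices: S_uu = 63.79, S_ud = 33.07, S_dd = 17.15
Terminal payoffs (S − K): max(38.79, 0) = 38.79, max(8.075, 0) = 8.075, max(-7.85, 0) = 0
Node u (S = 47.25): V_u = e^(−0.02)·[0.4615·38.7875 + 0.5385·8.0750] = 21.8094
Node d (S = 24.5): V_d = e^(−0.02)·[0.4615·8.0750 + 0.5385·0.0000] = 3.6531
Node 0 (S = 35): V_0 = e^(−0.02)·[0.4615·21.8094 + 0.5385·3.6531] = 11.7947

€11.79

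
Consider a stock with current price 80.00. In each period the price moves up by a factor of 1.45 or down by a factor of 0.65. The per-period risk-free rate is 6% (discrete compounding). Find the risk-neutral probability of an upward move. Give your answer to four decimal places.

Risk-neutral probability p = (1 + 0.06 − 0.65)/(1.45 − 0.65) = 0.4100/0.8000 = 0.5125

p = 0.5125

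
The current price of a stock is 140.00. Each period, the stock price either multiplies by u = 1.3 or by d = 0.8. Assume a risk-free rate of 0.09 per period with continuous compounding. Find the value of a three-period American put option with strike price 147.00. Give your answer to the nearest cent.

15.49

Risk-neutral probability p = (e^0.09 − 0.8)/(1.3 − 0.8) = 0.2942/0.5000 = 0.5883
Terminal stock prices: S_uuu = 307.6, S_uud = 189.3, S_udd = 116.5, S_ddd = 71.68
Terminal payoffs (K − S): max(-160.6, 0) = 0, max(-42.28, 0) = 0, max(30.52, 0) = 30.52, max(75.32, 0) = 75.32
Node uu (S = 236.6): continuation = e^(−0.09)·[0.5883·0.0000 + 0.4117·0.0000] = 0.0000; exercise value = 0.0000 ≤ continuation, so V_uu = 0.0000
Node ud (S = 145.6): continuation = e^(−0.09)·[0.5883·0.0000 + 0.4117·30.5200] = 11.4823; exercise value = 1.4000 ≤ continuation, so V_ud = 11.4823
Node dd (S = 89.6): continuation = e^(−0.09)·[0.5883·30.5200 + 0.4117·75.3200] = 44.7479; exercise value = 57.4000 > continuation, so V_dd = 57.4000 (exercise)
Node u (S = 182): continuation = e^(−0.09)·[0.5883·0.0000 + 0.4117·11.4823] = 4.3199; exercise value = 0.0000 ≤ continuation, so V_u = 4.3199
Node d (S = 112): continuation = e^(−0.09)·[0.5883·11.4823 + 0.4117·57.4000] = 27.7692; exercise value = 35.0000 > continuation, so V_d = 35.0000 (exercise)
Node 0 (S = 140): continuation = e^(−0.09)·[0.5883·4.3199 + 0.4117·35.0000] = 15.4906; exercise value = 7.0000 ≤ continuation, so V_0 = 15.4906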